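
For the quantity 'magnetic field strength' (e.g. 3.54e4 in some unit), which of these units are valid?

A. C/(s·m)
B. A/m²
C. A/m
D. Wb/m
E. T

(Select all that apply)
A, C

magnetic field strength has SI base units: A / m

Checking each option against A / m:
  A. C/(s·m): ✓ matches
  B. A/m²: ✗ does not match
  C. A/m: ✓ matches
  D. Wb/m: ✗ does not match
  E. T: ✗ does not match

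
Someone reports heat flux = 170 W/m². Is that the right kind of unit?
Yes

heat flux has SI base units: kg / s^3
W/m² reduces to the same SI base units, so it is a valid unit for heat flux.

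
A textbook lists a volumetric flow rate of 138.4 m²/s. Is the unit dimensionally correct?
No

volumetric flow rate has SI base units: m^3 / s
m²/s does NOT reduce to m^3 / s; a valid unit for volumetric flow rate would be e.g. m³/s.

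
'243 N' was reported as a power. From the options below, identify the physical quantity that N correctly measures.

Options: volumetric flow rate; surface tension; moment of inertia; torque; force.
force

power should have units dimensionally equivalent to kg * m^2 / s^3 (e.g. W).
The given unit 'N' reduces to kg * m / s^2. Of the listed options, that is the dimensionality of force.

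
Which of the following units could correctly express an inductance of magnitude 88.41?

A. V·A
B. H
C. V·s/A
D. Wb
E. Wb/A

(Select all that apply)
B, C, E

inductance has SI base units: kg * m^2 / (A^2 * s^2)

Checking each option against kg * m^2 / (A^2 * s^2):
  A. V·A: ✗ does not match
  B. H: ✓ matches
  C. V·s/A: ✓ matches
  D. Wb: ✗ does not match
  E. Wb/A: ✓ matches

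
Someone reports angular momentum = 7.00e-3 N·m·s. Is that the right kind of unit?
Yes

angular momentum has SI base units: kg * m^2 / s
N·m·s reduces to the same SI base units, so it is a valid unit for angular momentum.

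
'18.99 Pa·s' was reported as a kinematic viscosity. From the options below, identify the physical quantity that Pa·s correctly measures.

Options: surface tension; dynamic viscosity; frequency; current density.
dynamic viscosity

kinematic viscosity should have units dimensionally equivalent to m^2 / s (e.g. m²/s).
The given unit 'Pa·s' reduces to kg / (m * s). Of the listed options, that is the dimensionality of dynamic viscosity.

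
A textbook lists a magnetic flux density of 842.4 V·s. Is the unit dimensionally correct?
No

magnetic flux density has SI base units: kg / (A * s^2)
V·s does NOT reduce to kg / (A * s^2); a valid unit for magnetic flux density would be e.g. T.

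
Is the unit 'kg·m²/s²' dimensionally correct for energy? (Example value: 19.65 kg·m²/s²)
Yes

energy has SI base units: kg * m^2 / s^2
kg·m²/s² reduces to the same SI base units, so it is a valid unit for energy.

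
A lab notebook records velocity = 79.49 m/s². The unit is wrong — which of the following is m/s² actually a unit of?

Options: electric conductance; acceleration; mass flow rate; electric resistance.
acceleration

velocity should have units dimensionally equivalent to m / s (e.g. m/s).
The given unit 'm/s²' reduces to m / s^2. Of the listed options, that is the dimensionality of acceleration.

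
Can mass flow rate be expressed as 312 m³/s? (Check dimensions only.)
No

mass flow rate has SI base units: kg / s
m³/s does NOT reduce to kg / s; a valid unit for mass flow rate would be e.g. kg/s.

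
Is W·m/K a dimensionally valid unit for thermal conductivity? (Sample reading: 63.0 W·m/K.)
No

thermal conductivity has SI base units: kg * m / (s^3 * K)
W·m/K does NOT reduce to kg * m / (s^3 * K); a valid unit for thermal conductivity would be e.g. W/(m·K).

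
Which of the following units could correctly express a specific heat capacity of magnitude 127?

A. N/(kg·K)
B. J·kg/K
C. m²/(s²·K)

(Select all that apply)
C

specific heat capacity has SI base units: m^2 / (s^2 * K)

Checking each option against m^2 / (s^2 * K):
  A. N/(kg·K): ✗ does not match
  B. J·kg/K: ✗ does not match
  C. m²/(s²·K): ✓ matches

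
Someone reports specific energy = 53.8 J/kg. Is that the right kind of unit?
Yes

specific energy has SI base units: m^2 / s^2
J/kg reduces to the same SI base units, so it is a valid unit for specific energy.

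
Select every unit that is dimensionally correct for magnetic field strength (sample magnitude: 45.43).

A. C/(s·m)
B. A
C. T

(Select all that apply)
A

magnetic field strength has SI base units: A / m

Checking each option against A / m:
  A. C/(s·m): ✓ matches
  B. A: ✗ does not match
  C. T: ✗ does not match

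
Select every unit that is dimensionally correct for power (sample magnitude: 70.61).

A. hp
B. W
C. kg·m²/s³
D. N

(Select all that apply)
A, B, C

power has SI base units: kg * m^2 / s^3

Checking each option against kg * m^2 / s^3:
  A. hp: ✓ matches
  B. W: ✓ matches
  C. kg·m²/s³: ✓ matches
  D. N: ✗ does not match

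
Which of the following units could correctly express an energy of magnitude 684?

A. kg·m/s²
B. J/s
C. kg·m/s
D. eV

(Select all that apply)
D

energy has SI base units: kg * m^2 / s^2

Checking each option against kg * m^2 / s^2:
  A. kg·m/s²: ✗ does not match
  B. J/s: ✗ does not match
  C. kg·m/s: ✗ does not match
  D. eV: ✓ matches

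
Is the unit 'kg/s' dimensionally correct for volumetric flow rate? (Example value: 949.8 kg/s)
No

volumetric flow rate has SI base units: m^3 / s
kg/s does NOT reduce to m^3 / s; a valid unit for volumetric flow rate would be e.g. m³/s.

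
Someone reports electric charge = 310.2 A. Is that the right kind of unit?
No

electric charge has SI base units: A * s
A does NOT reduce to A * s; a valid unit for electric charge would be e.g. C.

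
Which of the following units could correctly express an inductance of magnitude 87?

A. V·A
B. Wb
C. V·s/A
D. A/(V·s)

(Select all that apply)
C

inductance has SI base units: kg * m^2 / (A^2 * s^2)

Checking each option against kg * m^2 / (A^2 * s^2):
  A. V·A: ✗ does not match
  B. Wb: ✗ does not match
  C. V·s/A: ✓ matches
  D. A/(V·s): ✗ does not match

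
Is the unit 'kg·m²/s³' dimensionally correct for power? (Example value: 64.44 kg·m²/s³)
Yes

power has SI base units: kg * m^2 / s^3
kg·m²/s³ reduces to the same SI base units, so it is a valid unit for power.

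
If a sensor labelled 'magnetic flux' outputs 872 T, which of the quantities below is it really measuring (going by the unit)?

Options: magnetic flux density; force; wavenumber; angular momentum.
magnetic flux density

magnetic flux should have units dimensionally equivalent to kg * m^2 / (A * s^2) (e.g. Wb).
The given unit 'T' reduces to kg / (A * s^2). Of the listed options, that is the dimensionality of magnetic flux density.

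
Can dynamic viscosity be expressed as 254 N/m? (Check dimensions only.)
No

dynamic viscosity has SI base units: kg / (m * s)
N/m does NOT reduce to kg / (m * s); a valid unit for dynamic viscosity would be e.g. Pa·s.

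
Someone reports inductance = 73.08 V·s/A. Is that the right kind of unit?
Yes

inductance has SI base units: kg * m^2 / (A^2 * s^2)
V·s/A reduces to the same SI base units, so it is a valid unit for inductance.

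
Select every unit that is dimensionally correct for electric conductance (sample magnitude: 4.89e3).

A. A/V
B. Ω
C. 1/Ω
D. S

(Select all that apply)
A, C, D

electric conductance has SI base units: A^2 * s^3 / (kg * m^2)

Checking each option against A^2 * s^3 / (kg * m^2):
  A. A/V: ✓ matches
  B. Ω: ✗ does not match
  C. 1/Ω: ✓ matches
  D. S: ✓ matches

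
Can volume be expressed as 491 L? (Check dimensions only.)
Yes

volume has SI base units: m^3
L reduces to the same SI base units, so it is a valid unit for volume.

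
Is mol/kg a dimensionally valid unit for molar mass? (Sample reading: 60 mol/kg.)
No

molar mass has SI base units: kg / mol
mol/kg does NOT reduce to kg / mol; a valid unit for molar mass would be e.g. kg/mol.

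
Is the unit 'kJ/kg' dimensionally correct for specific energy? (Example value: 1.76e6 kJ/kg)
Yes

specific energy has SI base units: m^2 / s^2
kJ/kg reduces to the same SI base units, so it is a valid unit for specific energy.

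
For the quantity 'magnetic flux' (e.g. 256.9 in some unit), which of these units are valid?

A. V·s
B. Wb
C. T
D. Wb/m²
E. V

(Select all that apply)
A, B

magnetic flux has SI base units: kg * m^2 / (A * s^2)

Checking each option against kg * m^2 / (A * s^2):
  A. V·s: ✓ matches
  B. Wb: ✓ matches
  C. T: ✗ does not match
  D. Wb/m²: ✗ does not match
  E. V: ✗ does not match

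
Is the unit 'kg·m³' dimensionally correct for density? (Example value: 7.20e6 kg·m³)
No

density has SI base units: kg / m^3
kg·m³ does NOT reduce to kg / m^3; a valid unit for density would be e.g. kg/m³.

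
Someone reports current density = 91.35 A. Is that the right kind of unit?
No

current density has SI base units: A / m^2
A does NOT reduce to A / m^2; a valid unit for current density would be e.g. A/m².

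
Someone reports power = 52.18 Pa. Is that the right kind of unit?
No

power has SI base units: kg * m^2 / s^3
Pa does NOT reduce to kg * m^2 / s^3; a valid unit for power would be e.g. W.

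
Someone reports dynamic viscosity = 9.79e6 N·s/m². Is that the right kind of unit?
Yes

dynamic viscosity has SI base units: kg / (m * s)
N·s/m² reduces to the same SI base units, so it is a valid unit for dynamic viscosity.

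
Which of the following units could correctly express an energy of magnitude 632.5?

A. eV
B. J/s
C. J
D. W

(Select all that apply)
A, C

energy has SI base units: kg * m^2 / s^2

Checking each option against kg * m^2 / s^2:
  A. eV: ✓ matches
  B. J/s: ✗ does not match
  C. J: ✓ matches
  D. W: ✗ does not match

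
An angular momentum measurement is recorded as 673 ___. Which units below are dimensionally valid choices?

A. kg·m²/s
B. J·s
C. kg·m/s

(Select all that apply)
A, B

angular momentum has SI base units: kg * m^2 / s

Checking each option against kg * m^2 / s:
  A. kg·m²/s: ✓ matches
  B. J·s: ✓ matches
  C. kg·m/s: ✗ does not match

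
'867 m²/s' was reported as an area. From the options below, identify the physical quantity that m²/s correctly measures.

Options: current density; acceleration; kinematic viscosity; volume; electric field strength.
kinematic viscosity

area should have units dimensionally equivalent to m^2 (e.g. m²).
The given unit 'm²/s' reduces to m^2 / s. Of the listed options, that is the dimensionality of kinematic viscosity.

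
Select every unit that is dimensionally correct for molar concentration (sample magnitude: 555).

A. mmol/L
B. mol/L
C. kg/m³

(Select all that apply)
A, B

molar concentration has SI base units: mol / m^3

Checking each option against mol / m^3:
  A. mmol/L: ✓ matches
  B. mol/L: ✓ matches
  C. kg/m³: ✗ does not match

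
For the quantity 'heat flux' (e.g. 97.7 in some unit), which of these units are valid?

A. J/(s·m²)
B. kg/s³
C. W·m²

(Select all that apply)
A, B

heat flux has SI base units: kg / s^3

Checking each option against kg / s^3:
  A. J/(s·m²): ✓ matches
  B. kg/s³: ✓ matches
  C. W·m²: ✗ does not match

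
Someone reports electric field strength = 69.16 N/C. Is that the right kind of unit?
Yes

electric field strength has SI base units: kg * m / (A * s^3)
N/C reduces to the same SI base units, so it is a valid unit for electric field strength.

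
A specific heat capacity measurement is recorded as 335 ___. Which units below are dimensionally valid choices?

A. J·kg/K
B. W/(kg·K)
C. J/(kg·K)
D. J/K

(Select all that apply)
C

specific heat capacity has SI base units: m^2 / (s^2 * K)

Checking each option against m^2 / (s^2 * K):
  A. J·kg/K: ✗ does not match
  B. W/(kg·K): ✗ does not match
  C. J/(kg·K): ✓ matches
  D. J/K: ✗ does not match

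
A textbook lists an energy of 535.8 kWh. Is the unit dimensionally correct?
Yes

energy has SI base units: kg * m^2 / s^2
kWh reduces to the same SI base units, so it is a valid unit for energy.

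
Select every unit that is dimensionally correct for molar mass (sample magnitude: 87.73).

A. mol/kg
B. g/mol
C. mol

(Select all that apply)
B

molar mass has SI base units: kg / mol

Checking each option against kg / mol:
  A. mol/kg: ✗ does not match
  B. g/mol: ✓ matches
  C. mol: ✗ does not match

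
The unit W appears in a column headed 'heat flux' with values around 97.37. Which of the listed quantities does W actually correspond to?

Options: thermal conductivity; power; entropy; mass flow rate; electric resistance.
power

heat flux should have units dimensionally equivalent to kg / s^3 (e.g. W/m²).
The given unit 'W' reduces to kg * m^2 / s^3. Of the listed options, that is the dimensionality of power.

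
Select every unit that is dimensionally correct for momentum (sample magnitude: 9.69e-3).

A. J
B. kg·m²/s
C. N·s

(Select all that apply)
C

momentum has SI base units: kg * m / s

Checking each option against kg * m / s:
  A. J: ✗ does not match
  B. kg·m²/s: ✗ does not match
  C. N·s: ✓ matches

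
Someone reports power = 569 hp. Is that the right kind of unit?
Yes

power has SI base units: kg * m^2 / s^3
hp reduces to the same SI base units, so it is a valid unit for power.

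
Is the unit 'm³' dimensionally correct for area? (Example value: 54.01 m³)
No

area has SI base units: m^2
m³ does NOT reduce to m^2; a valid unit for area would be e.g. m².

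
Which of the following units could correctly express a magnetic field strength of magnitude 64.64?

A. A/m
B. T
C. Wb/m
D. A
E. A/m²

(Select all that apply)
A

magnetic field strength has SI base units: A / m

Checking each option against A / m:
  A. A/m: ✓ matches
  B. T: ✗ does not match
  C. Wb/m: ✗ does not match
  D. A: ✗ does not match
  E. A/m²: ✗ does not match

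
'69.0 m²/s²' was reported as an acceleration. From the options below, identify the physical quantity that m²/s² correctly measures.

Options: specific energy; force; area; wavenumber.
specific energy

acceleration should have units dimensionally equivalent to m / s^2 (e.g. m/s²).
The given unit 'm²/s²' reduces to m^2 / s^2. Of the listed options, that is the dimensionality of specific energy.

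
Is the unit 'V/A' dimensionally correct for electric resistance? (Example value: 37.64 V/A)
Yes

electric resistance has SI base units: kg * m^2 / (A^2 * s^3)
V/A reduces to the same SI base units, so it is a valid unit for electric resistance.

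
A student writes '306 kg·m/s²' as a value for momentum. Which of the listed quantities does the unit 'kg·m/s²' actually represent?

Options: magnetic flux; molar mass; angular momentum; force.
force

momentum should have units dimensionally equivalent to kg * m / s (e.g. kg·m/s).
The given unit 'kg·m/s²' reduces to kg * m / s^2. Of the listed options, that is the dimensionality of force.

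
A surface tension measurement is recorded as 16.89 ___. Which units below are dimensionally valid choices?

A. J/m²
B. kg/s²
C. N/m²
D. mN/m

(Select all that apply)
A, B, D

surface tension has SI base units: kg / s^2

Checking each option against kg / s^2:
  A. J/m²: ✓ matches
  B. kg/s²: ✓ matches
  C. N/m²: ✗ does not match
  D. mN/m: ✓ matches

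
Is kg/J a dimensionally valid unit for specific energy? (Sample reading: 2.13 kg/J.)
No

specific energy has SI base units: m^2 / s^2
kg/J does NOT reduce to m^2 / s^2; a valid unit for specific energy would be e.g. J/kg.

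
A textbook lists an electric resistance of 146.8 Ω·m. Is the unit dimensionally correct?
No

electric resistance has SI base units: kg * m^2 / (A^2 * s^3)
Ω·m does NOT reduce to kg * m^2 / (A^2 * s^3); a valid unit for electric resistance would be e.g. Ω.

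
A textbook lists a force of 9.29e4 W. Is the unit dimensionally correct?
No

force has SI base units: kg * m / s^2
W does NOT reduce to kg * m / s^2; a valid unit for force would be e.g. N.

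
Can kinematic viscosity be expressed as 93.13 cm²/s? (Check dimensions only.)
Yes

kinematic viscosity has SI base units: m^2 / s
cm²/s reduces to the same SI base units, so it is a valid unit for kinematic viscosity.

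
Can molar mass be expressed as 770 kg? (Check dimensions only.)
No

molar mass has SI base units: kg / mol
kg does NOT reduce to kg / mol; a valid unit for molar mass would be e.g. kg/mol.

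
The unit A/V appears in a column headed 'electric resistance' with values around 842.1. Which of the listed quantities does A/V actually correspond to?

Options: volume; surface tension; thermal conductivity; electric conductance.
electric conductance

electric resistance should have units dimensionally equivalent to kg * m^2 / (A^2 * s^3) (e.g. Ω).
The given unit 'A/V' reduces to A^2 * s^3 / (kg * m^2). Of the listed options, that is the dimensionality of electric conductance.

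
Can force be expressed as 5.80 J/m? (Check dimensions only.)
Yes

force has SI base units: kg * m / s^2
J/m reduces to the same SI base units, so it is a valid unit for force.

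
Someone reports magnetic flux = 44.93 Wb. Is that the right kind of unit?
Yes

magnetic flux has SI base units: kg * m^2 / (A * s^2)
Wb reduces to the same SI base units, so it is a valid unit for magnetic flux.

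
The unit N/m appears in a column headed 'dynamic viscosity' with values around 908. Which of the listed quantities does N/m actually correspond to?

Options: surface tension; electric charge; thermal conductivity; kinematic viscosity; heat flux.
surface tension

dynamic viscosity should have units dimensionally equivalent to kg / (m * s) (e.g. Pa·s).
The given unit 'N/m' reduces to kg / s^2. Of the listed options, that is the dimensionality of surface tension.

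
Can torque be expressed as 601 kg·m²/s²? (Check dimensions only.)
Yes

torque has SI base units: kg * m^2 / s^2
kg·m²/s² reduces to the same SI base units, so it is a valid unit for torque.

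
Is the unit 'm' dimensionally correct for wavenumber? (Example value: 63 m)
No

wavenumber has SI base units: 1 / m
m does NOT reduce to 1 / m; a valid unit for wavenumber would be e.g. 1/m.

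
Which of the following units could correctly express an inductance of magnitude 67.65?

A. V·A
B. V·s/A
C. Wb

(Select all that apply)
B

inductance has SI base units: kg * m^2 / (A^2 * s^2)

Checking each option against kg * m^2 / (A^2 * s^2):
  A. V·A: ✗ does not match
  B. V·s/A: ✓ matches
  C. Wb: ✗ does not match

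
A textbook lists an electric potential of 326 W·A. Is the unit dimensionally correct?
No

electric potential has SI base units: kg * m^2 / (A * s^3)
W·A does NOT reduce to kg * m^2 / (A * s^3); a valid unit for electric potential would be e.g. V.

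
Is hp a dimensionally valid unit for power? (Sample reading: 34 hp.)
Yes

power has SI base units: kg * m^2 / s^3
hp reduces to the same SI base units, so it is a valid unit for power.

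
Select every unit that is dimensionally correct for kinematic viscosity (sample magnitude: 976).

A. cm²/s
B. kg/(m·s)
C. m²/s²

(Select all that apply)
A

kinematic viscosity has SI base units: m^2 / s

Checking each option against m^2 / s:
  A. cm²/s: ✓ matches
  B. kg/(m·s): ✗ does not match
  C. m²/s²: ✗ does not match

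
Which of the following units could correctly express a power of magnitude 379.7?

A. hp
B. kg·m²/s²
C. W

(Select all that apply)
A, C

power has SI base units: kg * m^2 / s^3

Checking each option against kg * m^2 / s^3:
  A. hp: ✓ matches
  B. kg·m²/s²: ✗ does not match
  C. W: ✓ matches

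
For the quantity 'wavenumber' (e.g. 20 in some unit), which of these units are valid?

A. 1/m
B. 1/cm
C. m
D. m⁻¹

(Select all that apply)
A, B, D

wavenumber has SI base units: 1 / m

Checking each option against 1 / m:
  A. 1/m: ✓ matches
  B. 1/cm: ✓ matches
  C. m: ✗ does not match
  D. m⁻¹: ✓ matches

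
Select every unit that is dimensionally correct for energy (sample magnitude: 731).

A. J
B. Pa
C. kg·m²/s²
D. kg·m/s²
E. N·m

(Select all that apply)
A, C, E

energy has SI base units: kg * m^2 / s^2

Checking each option against kg * m^2 / s^2:
  A. J: ✓ matches
  B. Pa: ✗ does not match
  C. kg·m²/s²: ✓ matches
  D. kg·m/s²: ✗ does not match
  E. N·m: ✓ matches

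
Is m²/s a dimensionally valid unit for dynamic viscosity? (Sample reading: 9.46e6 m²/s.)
No

dynamic viscosity has SI base units: kg / (m * s)
m²/s does NOT reduce to kg / (m * s); a valid unit for dynamic viscosity would be e.g. Pa·s.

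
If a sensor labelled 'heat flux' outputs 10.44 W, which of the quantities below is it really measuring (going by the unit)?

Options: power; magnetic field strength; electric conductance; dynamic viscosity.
power

heat flux should have units dimensionally equivalent to kg / s^3 (e.g. W/m²).
The given unit 'W' reduces to kg * m^2 / s^3. Of the listed options, that is the dimensionality of power.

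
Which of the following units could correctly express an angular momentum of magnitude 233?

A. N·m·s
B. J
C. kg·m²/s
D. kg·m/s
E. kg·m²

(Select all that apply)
A, C

angular momentum has SI base units: kg * m^2 / s

Checking each option against kg * m^2 / s:
  A. N·m·s: ✓ matches
  B. J: ✗ does not match
  C. kg·m²/s: ✓ matches
  D. kg·m/s: ✗ does not match
  E. kg·m²: ✗ does not match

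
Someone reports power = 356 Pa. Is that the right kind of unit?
No

power has SI base units: kg * m^2 / s^3
Pa does NOT reduce to kg * m^2 / s^3; a valid unit for power would be e.g. W.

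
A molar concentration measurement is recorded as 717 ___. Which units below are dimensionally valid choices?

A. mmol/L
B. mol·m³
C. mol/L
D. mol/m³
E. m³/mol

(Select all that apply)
A, C, D

molar concentration has SI base units: mol / m^3

Checking each option against mol / m^3:
  A. mmol/L: ✓ matches
  B. mol·m³: ✗ does not match
  C. mol/L: ✓ matches
  D. mol/m³: ✓ matches
  E. m³/mol: ✗ does not match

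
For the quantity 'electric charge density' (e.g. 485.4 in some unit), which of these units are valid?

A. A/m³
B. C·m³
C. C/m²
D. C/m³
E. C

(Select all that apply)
D

electric charge density has SI base units: A * s / m^3

Checking each option against A * s / m^3:
  A. A/m³: ✗ does not match
  B. C·m³: ✗ does not match
  C. C/m²: ✗ does not match
  D. C/m³: ✓ matches
  E. C: ✗ does not match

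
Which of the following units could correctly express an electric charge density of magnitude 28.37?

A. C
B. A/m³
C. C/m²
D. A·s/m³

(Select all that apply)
D

electric charge density has SI base units: A * s / m^3

Checking each option against A * s / m^3:
  A. C: ✗ does not match
  B. A/m³: ✗ does not match
  C. C/m²: ✗ does not match
  D. A·s/m³: ✓ matches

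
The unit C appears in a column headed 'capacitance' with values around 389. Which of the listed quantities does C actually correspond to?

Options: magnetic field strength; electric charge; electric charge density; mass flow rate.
electric charge

capacitance should have units dimensionally equivalent to A^2 * s^4 / (kg * m^2) (e.g. F).
The given unit 'C' reduces to A * s. Of the listed options, that is the dimensionality of electric charge.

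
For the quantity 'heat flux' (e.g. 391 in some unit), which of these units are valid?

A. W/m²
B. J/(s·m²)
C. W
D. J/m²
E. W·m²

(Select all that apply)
A, B

heat flux has SI base units: kg / s^3

Checking each option against kg / s^3:
  A. W/m²: ✓ matches
  B. J/(s·m²): ✓ matches
  C. W: ✗ does not match
  D. J/m²: ✗ does not match
  E. W·m²: ✗ does not match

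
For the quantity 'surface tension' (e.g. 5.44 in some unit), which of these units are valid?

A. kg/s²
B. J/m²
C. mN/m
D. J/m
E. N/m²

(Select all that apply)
A, B, C

surface tension has SI base units: kg / s^2

Checking each option against kg / s^2:
  A. kg/s²: ✓ matches
  B. J/m²: ✓ matches
  C. mN/m: ✓ matches
  D. J/m: ✗ does not match
  E. N/m²: ✗ does not match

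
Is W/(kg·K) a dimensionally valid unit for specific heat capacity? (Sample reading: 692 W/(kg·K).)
No

specific heat capacity has SI base units: m^2 / (s^2 * K)
W/(kg·K) does NOT reduce to m^2 / (s^2 * K); a valid unit for specific heat capacity would be e.g. J/(kg·K).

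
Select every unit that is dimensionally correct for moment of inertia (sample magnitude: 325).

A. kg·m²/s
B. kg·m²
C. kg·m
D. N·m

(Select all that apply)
B

moment of inertia has SI base units: kg * m^2

Checking each option against kg * m^2:
  A. kg·m²/s: ✗ does not match
  B. kg·m²: ✓ matches
  C. kg·m: ✗ does not match
  D. N·m: ✗ does not match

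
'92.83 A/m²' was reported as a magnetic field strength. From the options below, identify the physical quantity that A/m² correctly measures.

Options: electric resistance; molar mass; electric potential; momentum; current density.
current density

magnetic field strength should have units dimensionally equivalent to A / m (e.g. A/m).
The given unit 'A/m²' reduces to A / m^2. Of the listed options, that is the dimensionality of current density.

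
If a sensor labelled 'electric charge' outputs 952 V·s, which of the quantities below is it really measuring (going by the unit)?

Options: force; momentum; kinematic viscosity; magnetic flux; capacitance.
magnetic flux

electric charge should have units dimensionally equivalent to A * s (e.g. C).
The given unit 'V·s' reduces to kg * m^2 / (A * s^2). Of the listed options, that is the dimensionality of magnetic flux.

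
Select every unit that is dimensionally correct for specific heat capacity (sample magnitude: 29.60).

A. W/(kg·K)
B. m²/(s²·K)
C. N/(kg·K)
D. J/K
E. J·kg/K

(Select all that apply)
B

specific heat capacity has SI base units: m^2 / (s^2 * K)

Checking each option against m^2 / (s^2 * K):
  A. W/(kg·K): ✗ does not match
  B. m²/(s²·K): ✓ matches
  C. N/(kg·K): ✗ does not match
  D. J/K: ✗ does not match
  E. J·kg/K: ✗ does not match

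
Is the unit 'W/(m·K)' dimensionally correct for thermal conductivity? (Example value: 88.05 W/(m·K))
Yes

thermal conductivity has SI base units: kg * m / (s^3 * K)
W/(m·K) reduces to the same SI base units, so it is a valid unit for thermal conductivity.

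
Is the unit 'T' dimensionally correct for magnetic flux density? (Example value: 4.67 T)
Yes

magnetic flux density has SI base units: kg / (A * s^2)
T reduces to the same SI base units, so it is a valid unit for magnetic flux density.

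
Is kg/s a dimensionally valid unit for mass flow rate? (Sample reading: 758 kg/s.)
Yes

mass flow rate has SI base units: kg / s
kg/s reduces to the same SI base units, so it is a valid unit for mass flow rate.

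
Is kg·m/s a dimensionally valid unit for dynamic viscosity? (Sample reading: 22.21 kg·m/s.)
No

dynamic viscosity has SI base units: kg / (m * s)
kg·m/s does NOT reduce to kg / (m * s); a valid unit for dynamic viscosity would be e.g. Pa·s.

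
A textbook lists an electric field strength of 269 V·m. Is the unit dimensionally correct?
No

electric field strength has SI base units: kg * m / (A * s^3)
V·m does NOT reduce to kg * m / (A * s^3); a valid unit for electric field strength would be e.g. V/m.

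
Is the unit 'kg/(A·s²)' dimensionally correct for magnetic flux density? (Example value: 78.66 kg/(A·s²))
Yes

magnetic flux density has SI base units: kg / (A * s^2)
kg/(A·s²) reduces to the same SI base units, so it is a valid unit for magnetic flux density.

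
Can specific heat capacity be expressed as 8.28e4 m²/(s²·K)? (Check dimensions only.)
Yes

specific heat capacity has SI base units: m^2 / (s^2 * K)
m²/(s²·K) reduces to the same SI base units, so it is a valid unit for specific heat capacity.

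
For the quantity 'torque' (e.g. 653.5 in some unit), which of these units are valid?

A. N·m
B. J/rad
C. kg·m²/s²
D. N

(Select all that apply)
A, B, C

torque has SI base units: kg * m^2 / s^2

Checking each option against kg * m^2 / s^2:
  A. N·m: ✓ matches
  B. J/rad: ✓ matches
  C. kg·m²/s²: ✓ matches
  D. N: ✗ does not match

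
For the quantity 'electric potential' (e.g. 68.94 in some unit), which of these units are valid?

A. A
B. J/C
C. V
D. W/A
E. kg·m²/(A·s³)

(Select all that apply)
B, C, D, E

electric potential has SI base units: kg * m^2 / (A * s^3)

Checking each option against kg * m^2 / (A * s^3):
  A. A: ✗ does not match
  B. J/C: ✓ matches
  C. V: ✓ matches
  D. W/A: ✓ matches
  E. kg·m²/(A·s³): ✓ matches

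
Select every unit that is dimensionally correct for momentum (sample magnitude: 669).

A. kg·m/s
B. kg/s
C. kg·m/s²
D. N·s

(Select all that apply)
A, D

momentum has SI base units: kg * m / s

Checking each option against kg * m / s:
  A. kg·m/s: ✓ matches
  B. kg/s: ✗ does not match
  C. kg·m/s²: ✗ does not match
  D. N·s: ✓ matches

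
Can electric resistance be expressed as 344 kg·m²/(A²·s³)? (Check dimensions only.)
Yes

electric resistance has SI base units: kg * m^2 / (A^2 * s^3)
kg·m²/(A²·s³) reduces to the same SI base units, so it is a valid unit for electric resistance.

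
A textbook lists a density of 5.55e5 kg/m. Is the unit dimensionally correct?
No

density has SI base units: kg / m^3
kg/m does NOT reduce to kg / m^3; a valid unit for density would be e.g. kg/m³.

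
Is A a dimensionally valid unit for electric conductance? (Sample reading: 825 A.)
No

electric conductance has SI base units: A^2 * s^3 / (kg * m^2)
A does NOT reduce to A^2 * s^3 / (kg * m^2); a valid unit for electric conductance would be e.g. S.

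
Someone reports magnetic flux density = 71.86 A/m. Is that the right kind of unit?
No

magnetic flux density has SI base units: kg / (A * s^2)
A/m does NOT reduce to kg / (A * s^2); a valid unit for magnetic flux density would be e.g. T.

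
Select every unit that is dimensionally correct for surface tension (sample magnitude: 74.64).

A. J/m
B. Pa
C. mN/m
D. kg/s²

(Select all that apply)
C, D

surface tension has SI base units: kg / s^2

Checking each option against kg / s^2:
  A. J/m: ✗ does not match
  B. Pa: ✗ does not match
  C. mN/m: ✓ matches
  D. kg/s²: ✓ matches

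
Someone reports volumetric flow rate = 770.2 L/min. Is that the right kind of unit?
Yes

volumetric flow rate has SI base units: m^3 / s
L/min reduces to the same SI base units, so it is a valid unit for volumetric flow rate.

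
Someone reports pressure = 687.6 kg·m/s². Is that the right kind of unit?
No

pressure has SI base units: kg / (m * s^2)
kg·m/s² does NOT reduce to kg / (m * s^2); a valid unit for pressure would be e.g. Pa.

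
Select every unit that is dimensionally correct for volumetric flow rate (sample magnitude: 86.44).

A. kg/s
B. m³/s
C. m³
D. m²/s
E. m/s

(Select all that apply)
B

volumetric flow rate has SI base units: m^3 / s

Checking each option against m^3 / s:
  A. kg/s: ✗ does not match
  B. m³/s: ✓ matches
  C. m³: ✗ does not match
  D. m²/s: ✗ does not match
  E. m/s: ✗ does not match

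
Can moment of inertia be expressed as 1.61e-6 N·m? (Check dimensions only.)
No

moment of inertia has SI base units: kg * m^2
N·m does NOT reduce to kg * m^2; a valid unit for moment of inertia would be e.g. kg·m².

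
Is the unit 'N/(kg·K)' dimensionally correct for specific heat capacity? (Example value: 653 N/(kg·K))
No

specific heat capacity has SI base units: m^2 / (s^2 * K)
N/(kg·K) does NOT reduce to m^2 / (s^2 * K); a valid unit for specific heat capacity would be e.g. J/(kg·K).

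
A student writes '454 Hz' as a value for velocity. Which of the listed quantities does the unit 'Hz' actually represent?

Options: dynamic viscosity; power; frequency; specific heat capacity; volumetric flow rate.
frequency

velocity should have units dimensionally equivalent to m / s (e.g. m/s).
The given unit 'Hz' reduces to 1 / s. Of the listed options, that is the dimensionality of frequency.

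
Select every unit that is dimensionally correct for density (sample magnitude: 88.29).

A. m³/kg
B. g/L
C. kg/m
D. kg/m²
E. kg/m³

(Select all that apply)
B, E

density has SI base units: kg / m^3

Checking each option against kg / m^3:
  A. m³/kg: ✗ does not match
  B. g/L: ✓ matches
  C. kg/m: ✗ does not match
  D. kg/m²: ✗ does not match
  E. kg/m³: ✓ matches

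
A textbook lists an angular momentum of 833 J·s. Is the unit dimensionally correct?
Yes

angular momentum has SI base units: kg * m^2 / s
J·s reduces to the same SI base units, so it is a valid unit for angular momentum.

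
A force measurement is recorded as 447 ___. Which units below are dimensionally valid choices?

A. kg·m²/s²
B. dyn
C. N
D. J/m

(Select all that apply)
B, C, D

force has SI base units: kg * m / s^2

Checking each option against kg * m / s^2:
  A. kg·m²/s²: ✗ does not match
  B. dyn: ✓ matches
  C. N: ✓ matches
  D. J/m: ✓ matches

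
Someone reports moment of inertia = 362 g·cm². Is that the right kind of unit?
Yes

moment of inertia has SI base units: kg * m^2
g·cm² reduces to the same SI base units, so it is a valid unit for moment of inertia.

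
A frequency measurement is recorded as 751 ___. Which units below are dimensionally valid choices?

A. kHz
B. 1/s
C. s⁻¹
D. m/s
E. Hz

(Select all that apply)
A, B, C, E

frequency has SI base units: 1 / s

Checking each option against 1 / s:
  A. kHz: ✓ matches
  B. 1/s: ✓ matches
  C. s⁻¹: ✓ matches
  D. m/s: ✗ does not match
  E. Hz: ✓ matches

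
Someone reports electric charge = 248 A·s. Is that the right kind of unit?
Yes

electric charge has SI base units: A * s
A·s reduces to the same SI base units, so it is a valid unit for electric charge.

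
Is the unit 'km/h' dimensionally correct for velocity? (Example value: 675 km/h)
Yes

velocity has SI base units: m / s
km/h reduces to the same SI base units, so it is a valid unit for velocity.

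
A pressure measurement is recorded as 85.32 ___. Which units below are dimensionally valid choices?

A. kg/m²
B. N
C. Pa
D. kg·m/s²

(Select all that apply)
C

pressure has SI base units: kg / (m * s^2)

Checking each option against kg / (m * s^2):
  A. kg/m²: ✗ does not match
  B. N: ✗ does not match
  C. Pa: ✓ matches
  D. kg·m/s²: ✗ does not match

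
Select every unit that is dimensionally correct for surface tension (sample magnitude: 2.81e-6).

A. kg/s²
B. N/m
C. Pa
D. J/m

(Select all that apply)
A, B

surface tension has SI base units: kg / s^2

Checking each option against kg / s^2:
  A. kg/s²: ✓ matches
  B. N/m: ✓ matches
  C. Pa: ✗ does not match
  D. J/m: ✗ does not match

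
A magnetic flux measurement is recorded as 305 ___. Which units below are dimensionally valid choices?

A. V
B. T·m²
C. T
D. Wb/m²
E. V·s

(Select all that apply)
B, E

magnetic flux has SI base units: kg * m^2 / (A * s^2)

Checking each option against kg * m^2 / (A * s^2):
  A. V: ✗ does not match
  B. T·m²: ✓ matches
  C. T: ✗ does not match
  D. Wb/m²: ✗ does not match
  E. V·s: ✓ matches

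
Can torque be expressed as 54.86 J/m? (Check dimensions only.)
No

torque has SI base units: kg * m^2 / s^2
J/m does NOT reduce to kg * m^2 / s^2; a valid unit for torque would be e.g. N·m.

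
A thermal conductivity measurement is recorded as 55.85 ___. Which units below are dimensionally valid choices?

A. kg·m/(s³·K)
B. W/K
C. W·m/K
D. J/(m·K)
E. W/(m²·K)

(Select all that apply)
A

thermal conductivity has SI base units: kg * m / (s^3 * K)

Checking each option against kg * m / (s^3 * K):
  A. kg·m/(s³·K): ✓ matches
  B. W/K: ✗ does not match
  C. W·m/K: ✗ does not match
  D. J/(m·K): ✗ does not match
  E. W/(m²·K): ✗ does not match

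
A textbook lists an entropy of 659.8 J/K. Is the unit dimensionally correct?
Yes

entropy has SI base units: kg * m^2 / (s^2 * K)
J/K reduces to the same SI base units, so it is a valid unit for entropy.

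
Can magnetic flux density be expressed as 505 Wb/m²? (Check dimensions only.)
Yes

magnetic flux density has SI base units: kg / (A * s^2)
Wb/m² reduces to the same SI base units, so it is a valid unit for magnetic flux density.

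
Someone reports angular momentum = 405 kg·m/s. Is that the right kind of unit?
No

angular momentum has SI base units: kg * m^2 / s
kg·m/s does NOT reduce to kg * m^2 / s; a valid unit for angular momentum would be e.g. kg·m²/s.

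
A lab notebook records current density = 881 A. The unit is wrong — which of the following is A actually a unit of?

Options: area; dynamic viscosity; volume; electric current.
electric current

current density should have units dimensionally equivalent to A / m^2 (e.g. A/m²).
The given unit 'A' reduces to A. Of the listed options, that is the dimensionality of electric current.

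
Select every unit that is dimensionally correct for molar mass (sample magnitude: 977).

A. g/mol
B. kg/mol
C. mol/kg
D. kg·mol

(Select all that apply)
A, B

molar mass has SI base units: kg / mol

Checking each option against kg / mol:
  A. g/mol: ✓ matches
  B. kg/mol: ✓ matches
  C. mol/kg: ✗ does not match
  D. kg·mol: ✗ does not match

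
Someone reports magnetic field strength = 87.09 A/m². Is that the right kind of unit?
No

magnetic field strength has SI base units: A / m
A/m² does NOT reduce to A / m; a valid unit for magnetic field strength would be e.g. A/m.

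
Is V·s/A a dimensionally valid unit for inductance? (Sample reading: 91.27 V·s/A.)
Yes

inductance has SI base units: kg * m^2 / (A^2 * s^2)
V·s/A reduces to the same SI base units, so it is a valid unit for inductance.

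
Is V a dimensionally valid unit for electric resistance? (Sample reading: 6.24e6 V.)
No

electric resistance has SI base units: kg * m^2 / (A^2 * s^3)
V does NOT reduce to kg * m^2 / (A^2 * s^3); a valid unit for electric resistance would be e.g. Ω.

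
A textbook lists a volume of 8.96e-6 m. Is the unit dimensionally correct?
No

volume has SI base units: m^3
m does NOT reduce to m^3; a valid unit for volume would be e.g. m³.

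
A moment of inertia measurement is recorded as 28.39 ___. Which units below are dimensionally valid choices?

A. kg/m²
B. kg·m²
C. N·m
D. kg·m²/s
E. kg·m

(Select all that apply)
B

moment of inertia has SI base units: kg * m^2

Checking each option against kg * m^2:
  A. kg/m²: ✗ does not match
  B. kg·m²: ✓ matches
  C. N·m: ✗ does not match
  D. kg·m²/s: ✗ does not match
  E. kg·m: ✗ does not match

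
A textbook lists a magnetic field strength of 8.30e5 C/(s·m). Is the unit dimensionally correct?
Yes

magnetic field strength has SI base units: A / m
C/(s·m) reduces to the same SI base units, so it is a valid unit for magnetic field strength.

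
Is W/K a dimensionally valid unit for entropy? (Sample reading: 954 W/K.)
No

entropy has SI base units: kg * m^2 / (s^2 * K)
W/K does NOT reduce to kg * m^2 / (s^2 * K); a valid unit for entropy would be e.g. J/K.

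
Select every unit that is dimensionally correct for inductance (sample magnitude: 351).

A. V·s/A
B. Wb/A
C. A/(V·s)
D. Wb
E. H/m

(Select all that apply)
A, B

inductance has SI base units: kg * m^2 / (A^2 * s^2)

Checking each option against kg * m^2 / (A^2 * s^2):
  A. V·s/A: ✓ matches
  B. Wb/A: ✓ matches
  C. A/(V·s): ✗ does not match
  D. Wb: ✗ does not match
  E. H/m: ✗ does not match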